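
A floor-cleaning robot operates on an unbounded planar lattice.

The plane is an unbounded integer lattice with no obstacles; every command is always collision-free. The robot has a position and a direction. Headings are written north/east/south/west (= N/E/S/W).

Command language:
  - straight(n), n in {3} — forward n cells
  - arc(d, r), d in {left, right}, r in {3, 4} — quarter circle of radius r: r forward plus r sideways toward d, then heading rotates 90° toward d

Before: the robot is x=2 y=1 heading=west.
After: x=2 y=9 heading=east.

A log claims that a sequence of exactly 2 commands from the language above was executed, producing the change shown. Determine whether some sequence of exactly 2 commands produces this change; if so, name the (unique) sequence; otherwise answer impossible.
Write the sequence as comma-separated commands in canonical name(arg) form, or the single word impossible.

key: cell and facing (now E) both changed — the 2 commands mix motion and turning
start: x=2 y=1 heading=west
[1] after arc(right, 4): x=-2 y=5 heading=north
[2] after arc(right, 4): x=2 y=9 heading=east
no rival 2-sequence matches.

arc(right, 4), arc(right, 4)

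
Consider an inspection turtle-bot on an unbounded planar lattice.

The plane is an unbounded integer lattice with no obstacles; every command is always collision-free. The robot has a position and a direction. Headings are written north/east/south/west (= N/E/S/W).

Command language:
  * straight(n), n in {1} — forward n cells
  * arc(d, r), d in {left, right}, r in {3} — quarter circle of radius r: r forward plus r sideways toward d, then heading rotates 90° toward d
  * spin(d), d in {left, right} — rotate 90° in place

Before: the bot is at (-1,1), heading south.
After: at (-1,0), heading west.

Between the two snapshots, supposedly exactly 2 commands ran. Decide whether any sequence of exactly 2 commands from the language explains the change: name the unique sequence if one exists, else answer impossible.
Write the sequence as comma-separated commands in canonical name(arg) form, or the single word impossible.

straight(1), spin(right)

key: cell and facing (now W) both changed — the 2 commands mix motion and turning
t0: at (-1,1), heading south
[1] after straight(1): at (-1,0), heading south
[2] after spin(right): at (-1,0), heading west
no rival 2-sequence matches.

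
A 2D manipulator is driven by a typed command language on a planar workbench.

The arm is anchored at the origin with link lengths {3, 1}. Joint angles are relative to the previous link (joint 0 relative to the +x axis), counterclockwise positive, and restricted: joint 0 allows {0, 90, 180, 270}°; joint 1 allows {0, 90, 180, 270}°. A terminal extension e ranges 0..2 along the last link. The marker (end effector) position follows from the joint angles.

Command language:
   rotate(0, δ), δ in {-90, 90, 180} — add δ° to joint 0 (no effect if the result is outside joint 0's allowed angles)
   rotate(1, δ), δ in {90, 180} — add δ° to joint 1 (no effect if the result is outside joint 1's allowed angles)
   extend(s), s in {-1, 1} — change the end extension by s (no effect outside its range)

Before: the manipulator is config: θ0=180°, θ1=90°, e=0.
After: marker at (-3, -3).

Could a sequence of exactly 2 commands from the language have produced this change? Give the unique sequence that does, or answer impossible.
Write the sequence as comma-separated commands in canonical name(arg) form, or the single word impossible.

extend(1), extend(1)

t0: config: θ0=180°, θ1=90°, e=0
t=1 extend(1) ⇒ config: θ0=180°, θ1=90°, e=1
t=2 extend(1) ⇒ config: θ0=180°, θ1=90°, e=2
all 49 alternatives checked — unique.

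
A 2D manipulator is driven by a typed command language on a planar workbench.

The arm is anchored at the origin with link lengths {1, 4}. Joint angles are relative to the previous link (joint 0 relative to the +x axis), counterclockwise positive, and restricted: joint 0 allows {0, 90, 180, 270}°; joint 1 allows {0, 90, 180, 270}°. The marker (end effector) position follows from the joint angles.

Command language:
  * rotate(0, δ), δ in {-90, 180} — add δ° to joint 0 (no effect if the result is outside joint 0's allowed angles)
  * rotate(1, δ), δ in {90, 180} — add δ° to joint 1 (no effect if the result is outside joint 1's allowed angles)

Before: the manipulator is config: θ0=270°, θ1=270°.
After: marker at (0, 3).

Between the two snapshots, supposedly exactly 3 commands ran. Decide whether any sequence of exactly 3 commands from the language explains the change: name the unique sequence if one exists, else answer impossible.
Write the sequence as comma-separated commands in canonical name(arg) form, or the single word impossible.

t0: config: θ0=270°, θ1=270°
1. rotate(1, 90) → config: θ0=270°, θ1=0°
2. rotate(1, 90) → config: θ0=270°, θ1=90°
3. rotate(1, 90) → config: θ0=270°, θ1=180°
no rival 3-sequence matches.

rotate(1, 90), rotate(1, 90), rotate(1, 90)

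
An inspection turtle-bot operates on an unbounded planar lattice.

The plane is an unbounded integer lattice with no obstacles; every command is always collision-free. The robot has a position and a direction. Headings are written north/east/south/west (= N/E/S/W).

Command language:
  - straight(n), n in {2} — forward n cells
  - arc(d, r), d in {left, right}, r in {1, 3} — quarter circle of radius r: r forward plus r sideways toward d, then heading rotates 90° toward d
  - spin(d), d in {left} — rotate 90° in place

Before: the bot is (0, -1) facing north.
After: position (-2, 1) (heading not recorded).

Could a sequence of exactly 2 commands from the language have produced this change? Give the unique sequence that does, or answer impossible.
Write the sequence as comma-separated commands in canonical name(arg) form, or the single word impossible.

arc(left, 1), arc(right, 1)

key: order matters: swapping arc(left, 1) and arc(right, 1) lands elsewhere
from: (0, -1) facing north
t=1 arc(left, 1) ⇒ (-1, 0) facing west
t=2 arc(right, 1) ⇒ (-2, 1) facing north
no other 2-command option fits: unique.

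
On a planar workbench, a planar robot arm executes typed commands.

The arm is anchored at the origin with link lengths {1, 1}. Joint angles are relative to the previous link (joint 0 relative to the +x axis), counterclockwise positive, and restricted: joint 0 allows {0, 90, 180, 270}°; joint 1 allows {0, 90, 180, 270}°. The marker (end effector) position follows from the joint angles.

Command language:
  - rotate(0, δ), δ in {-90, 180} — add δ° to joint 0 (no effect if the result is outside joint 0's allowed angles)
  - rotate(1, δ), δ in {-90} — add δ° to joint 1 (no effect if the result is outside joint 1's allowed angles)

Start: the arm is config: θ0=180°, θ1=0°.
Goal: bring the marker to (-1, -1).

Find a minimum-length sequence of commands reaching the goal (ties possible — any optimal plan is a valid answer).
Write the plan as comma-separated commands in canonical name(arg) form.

rotate(0, 180), rotate(0, -90), rotate(1, -90)

initial: config: θ0=180°, θ1=0°
[1] after rotate(0, 180): config: θ0=0°, θ1=0°
[2] after rotate(0, -90): config: θ0=270°, θ1=0°
[3] after rotate(1, -90): config: θ0=270°, θ1=270°
no 2-step plan works, so 3 is optimal.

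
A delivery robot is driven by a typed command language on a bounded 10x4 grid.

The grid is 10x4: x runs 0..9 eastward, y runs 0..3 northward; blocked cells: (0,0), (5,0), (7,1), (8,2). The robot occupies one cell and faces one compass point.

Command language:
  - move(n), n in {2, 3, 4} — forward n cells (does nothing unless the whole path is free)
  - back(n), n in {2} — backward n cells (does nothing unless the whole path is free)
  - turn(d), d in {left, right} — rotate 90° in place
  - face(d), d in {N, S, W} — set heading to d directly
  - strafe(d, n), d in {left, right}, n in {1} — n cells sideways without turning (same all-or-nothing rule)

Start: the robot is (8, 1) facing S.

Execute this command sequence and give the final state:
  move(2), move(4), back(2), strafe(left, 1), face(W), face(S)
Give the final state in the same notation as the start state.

t0: (8, 1) facing S
1. move(2) → (8, 1) facing S
2. move(4) → (8, 1) facing S
3. back(2) → (8, 1) facing S
4. strafe(left, 1) → (9, 1) facing S
5. face(W) → (9, 1) facing W
6. face(S) → (9, 1) facing S

(9, 1) facing S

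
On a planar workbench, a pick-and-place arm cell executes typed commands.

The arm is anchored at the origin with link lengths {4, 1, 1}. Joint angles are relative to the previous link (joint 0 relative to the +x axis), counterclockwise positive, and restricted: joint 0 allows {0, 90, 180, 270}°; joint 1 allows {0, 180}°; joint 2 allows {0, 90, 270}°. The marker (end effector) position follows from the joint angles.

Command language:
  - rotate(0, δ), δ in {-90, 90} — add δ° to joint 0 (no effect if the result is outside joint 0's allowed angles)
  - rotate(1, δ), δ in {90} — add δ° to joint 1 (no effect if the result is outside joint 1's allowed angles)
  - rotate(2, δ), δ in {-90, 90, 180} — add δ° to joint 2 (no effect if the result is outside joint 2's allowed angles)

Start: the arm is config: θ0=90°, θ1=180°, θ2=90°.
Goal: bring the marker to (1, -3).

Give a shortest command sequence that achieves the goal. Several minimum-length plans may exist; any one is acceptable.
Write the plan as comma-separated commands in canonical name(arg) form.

t0: config: θ0=90°, θ1=180°, θ2=90°
step 1 (rotate(2, 180)): config: θ0=90°, θ1=180°, θ2=270°
step 2 (rotate(0, -90)): config: θ0=0°, θ1=180°, θ2=270°
step 3 (rotate(0, -90)): config: θ0=270°, θ1=180°, θ2=270°
shorter routes all fall short; 3 is best.

rotate(2, 180), rotate(0, -90), rotate(0, -90)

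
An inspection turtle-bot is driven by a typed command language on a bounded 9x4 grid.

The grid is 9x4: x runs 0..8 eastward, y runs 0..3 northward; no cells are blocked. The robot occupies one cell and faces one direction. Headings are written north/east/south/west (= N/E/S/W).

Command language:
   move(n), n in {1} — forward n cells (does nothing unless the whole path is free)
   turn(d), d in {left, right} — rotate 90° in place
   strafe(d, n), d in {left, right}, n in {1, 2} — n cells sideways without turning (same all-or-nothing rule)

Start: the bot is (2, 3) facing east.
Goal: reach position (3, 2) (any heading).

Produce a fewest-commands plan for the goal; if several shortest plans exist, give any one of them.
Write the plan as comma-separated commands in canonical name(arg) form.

strafe(right, 1), move(1)

begin: (2, 3) facing east
step 1 (strafe(right, 1)): (2, 2) facing east
step 2 (move(1)): (3, 2) facing east
minimal: 2 command(s), checked below 2.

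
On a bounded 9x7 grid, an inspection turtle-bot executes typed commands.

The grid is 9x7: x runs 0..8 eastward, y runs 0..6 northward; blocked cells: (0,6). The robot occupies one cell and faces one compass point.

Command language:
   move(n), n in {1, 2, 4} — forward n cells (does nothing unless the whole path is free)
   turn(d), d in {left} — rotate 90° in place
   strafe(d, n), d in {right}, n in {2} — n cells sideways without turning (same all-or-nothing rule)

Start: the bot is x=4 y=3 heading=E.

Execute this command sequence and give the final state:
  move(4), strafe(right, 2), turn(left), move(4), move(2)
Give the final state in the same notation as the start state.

initial: x=4 y=3 heading=E
[1] after move(4): x=8 y=3 heading=E
[2] after strafe(right, 2): x=8 y=1 heading=E
[3] after turn(left): x=8 y=1 heading=N
[4] after move(4): x=8 y=5 heading=N
[5] after move(2): x=8 y=5 heading=N

x=8 y=5 heading=N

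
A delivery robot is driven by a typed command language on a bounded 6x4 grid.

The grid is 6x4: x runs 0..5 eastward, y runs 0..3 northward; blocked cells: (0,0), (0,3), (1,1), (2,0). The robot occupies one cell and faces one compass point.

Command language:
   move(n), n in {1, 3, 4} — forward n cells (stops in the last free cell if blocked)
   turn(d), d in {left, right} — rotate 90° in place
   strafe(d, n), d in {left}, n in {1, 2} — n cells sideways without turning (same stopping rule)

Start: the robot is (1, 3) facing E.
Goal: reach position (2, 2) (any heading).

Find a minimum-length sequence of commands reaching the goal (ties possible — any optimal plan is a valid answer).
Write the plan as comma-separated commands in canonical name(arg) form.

start: (1, 3) facing E
t=1 move(1) ⇒ (2, 3) facing E
t=2 turn(right) ⇒ (2, 3) facing S
t=3 move(1) ⇒ (2, 2) facing S
minimal: 3 command(s), checked below 3.

move(1), turn(right), move(1)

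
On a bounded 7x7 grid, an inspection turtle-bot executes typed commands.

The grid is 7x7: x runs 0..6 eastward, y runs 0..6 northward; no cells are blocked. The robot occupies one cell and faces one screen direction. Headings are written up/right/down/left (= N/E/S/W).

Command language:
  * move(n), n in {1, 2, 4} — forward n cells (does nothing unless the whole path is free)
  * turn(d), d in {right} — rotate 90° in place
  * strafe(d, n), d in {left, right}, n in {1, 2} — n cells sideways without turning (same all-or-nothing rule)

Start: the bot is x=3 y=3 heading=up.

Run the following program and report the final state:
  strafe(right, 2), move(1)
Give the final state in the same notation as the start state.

start: x=3 y=3 heading=up
[1] after strafe(right, 2): x=5 y=3 heading=up
[2] after move(1): x=5 y=4 heading=up

x=5 y=4 heading=up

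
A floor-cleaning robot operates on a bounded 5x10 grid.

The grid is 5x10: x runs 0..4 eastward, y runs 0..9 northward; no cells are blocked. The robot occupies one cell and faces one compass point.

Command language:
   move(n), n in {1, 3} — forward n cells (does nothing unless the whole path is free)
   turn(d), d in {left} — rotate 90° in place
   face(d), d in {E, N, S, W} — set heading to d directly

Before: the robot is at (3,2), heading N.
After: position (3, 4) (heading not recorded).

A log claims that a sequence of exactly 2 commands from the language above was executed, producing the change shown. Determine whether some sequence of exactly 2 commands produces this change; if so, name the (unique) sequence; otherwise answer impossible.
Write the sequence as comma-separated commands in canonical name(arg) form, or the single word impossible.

move(1), move(1)

from: at (3,2), heading N
1. move(1) → at (3,3), heading N
2. move(1) → at (3,4), heading N
no other 2-command option fits: unique.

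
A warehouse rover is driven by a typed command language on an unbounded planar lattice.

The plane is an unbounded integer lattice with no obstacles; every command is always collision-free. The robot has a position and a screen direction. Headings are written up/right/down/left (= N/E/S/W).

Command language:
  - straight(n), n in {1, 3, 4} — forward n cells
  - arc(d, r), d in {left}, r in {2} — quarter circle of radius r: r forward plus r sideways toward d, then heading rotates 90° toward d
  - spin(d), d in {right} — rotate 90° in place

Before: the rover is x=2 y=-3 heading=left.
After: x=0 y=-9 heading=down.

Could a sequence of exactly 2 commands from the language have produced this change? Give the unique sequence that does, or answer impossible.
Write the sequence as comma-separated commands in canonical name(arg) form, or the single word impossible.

key: cell and facing (now S) both changed — the 2 commands mix motion and turning
start: x=2 y=-3 heading=left
[1] after arc(left, 2): x=0 y=-5 heading=down
[2] after straight(4): x=0 y=-9 heading=down
all 25 alternatives checked — unique.

arc(left, 2), straight(4)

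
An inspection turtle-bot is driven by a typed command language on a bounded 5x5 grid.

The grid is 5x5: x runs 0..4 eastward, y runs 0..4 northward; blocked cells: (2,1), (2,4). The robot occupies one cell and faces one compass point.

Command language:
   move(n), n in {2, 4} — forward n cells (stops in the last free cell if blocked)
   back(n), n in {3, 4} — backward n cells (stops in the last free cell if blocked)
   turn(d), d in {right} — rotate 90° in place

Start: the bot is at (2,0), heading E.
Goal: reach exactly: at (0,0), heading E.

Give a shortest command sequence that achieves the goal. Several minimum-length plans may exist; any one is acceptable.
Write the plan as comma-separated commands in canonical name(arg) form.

initial: at (2,0), heading E
1. back(3) → at (0,0), heading E
no 0-step plan works, so 1 is optimal.

back(3)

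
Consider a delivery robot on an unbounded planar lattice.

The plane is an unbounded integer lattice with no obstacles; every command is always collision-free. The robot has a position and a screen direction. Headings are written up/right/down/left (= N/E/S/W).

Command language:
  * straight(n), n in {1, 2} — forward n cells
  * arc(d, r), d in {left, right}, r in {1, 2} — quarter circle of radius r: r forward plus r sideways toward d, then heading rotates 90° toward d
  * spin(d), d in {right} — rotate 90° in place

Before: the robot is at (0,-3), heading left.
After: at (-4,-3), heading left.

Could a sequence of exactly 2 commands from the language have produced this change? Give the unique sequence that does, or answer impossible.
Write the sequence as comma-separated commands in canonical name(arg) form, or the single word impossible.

key: heading stays W — no command in the sequence turns
from: at (0,-3), heading left
t=1 straight(2) ⇒ at (-2,-3), heading left
t=2 straight(2) ⇒ at (-4,-3), heading left
all 49 alternatives checked — unique.

straight(2), straight(2)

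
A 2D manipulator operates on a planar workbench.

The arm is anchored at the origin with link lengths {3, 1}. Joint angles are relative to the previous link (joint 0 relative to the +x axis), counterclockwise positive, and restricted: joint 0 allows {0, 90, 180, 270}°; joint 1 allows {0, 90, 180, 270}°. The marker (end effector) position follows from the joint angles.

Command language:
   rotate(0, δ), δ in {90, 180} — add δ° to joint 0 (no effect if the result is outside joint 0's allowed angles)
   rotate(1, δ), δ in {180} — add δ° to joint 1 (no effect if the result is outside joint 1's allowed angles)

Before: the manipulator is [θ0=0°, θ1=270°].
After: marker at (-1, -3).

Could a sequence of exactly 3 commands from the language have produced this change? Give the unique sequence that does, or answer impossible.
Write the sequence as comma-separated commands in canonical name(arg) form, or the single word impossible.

from: [θ0=0°, θ1=270°]
step 1 (rotate(0, 90)): [θ0=90°, θ1=270°]
step 2 (rotate(0, 90)): [θ0=180°, θ1=270°]
step 3 (rotate(0, 90)): [θ0=270°, θ1=270°]
no rival 3-sequence matches.

rotate(0, 90), rotate(0, 90), rotate(0, 90)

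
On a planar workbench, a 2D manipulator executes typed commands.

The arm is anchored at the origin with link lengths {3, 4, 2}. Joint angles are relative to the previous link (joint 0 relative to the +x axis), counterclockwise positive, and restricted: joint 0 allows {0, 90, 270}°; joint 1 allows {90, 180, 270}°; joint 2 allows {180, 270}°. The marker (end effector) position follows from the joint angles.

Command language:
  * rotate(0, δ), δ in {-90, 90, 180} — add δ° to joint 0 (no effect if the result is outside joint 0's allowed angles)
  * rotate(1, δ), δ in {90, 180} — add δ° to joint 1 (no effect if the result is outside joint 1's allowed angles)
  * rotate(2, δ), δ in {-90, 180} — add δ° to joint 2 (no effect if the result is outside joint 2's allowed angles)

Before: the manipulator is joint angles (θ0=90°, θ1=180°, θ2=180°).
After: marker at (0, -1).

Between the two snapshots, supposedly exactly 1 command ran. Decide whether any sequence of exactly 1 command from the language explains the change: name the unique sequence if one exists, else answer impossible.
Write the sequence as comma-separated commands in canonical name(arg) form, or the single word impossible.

start: joint angles (θ0=90°, θ1=180°, θ2=180°)
[1] after rotate(0, 180): joint angles (θ0=270°, θ1=180°, θ2=180°)
all 7 alternatives checked — unique.

rotate(0, 180)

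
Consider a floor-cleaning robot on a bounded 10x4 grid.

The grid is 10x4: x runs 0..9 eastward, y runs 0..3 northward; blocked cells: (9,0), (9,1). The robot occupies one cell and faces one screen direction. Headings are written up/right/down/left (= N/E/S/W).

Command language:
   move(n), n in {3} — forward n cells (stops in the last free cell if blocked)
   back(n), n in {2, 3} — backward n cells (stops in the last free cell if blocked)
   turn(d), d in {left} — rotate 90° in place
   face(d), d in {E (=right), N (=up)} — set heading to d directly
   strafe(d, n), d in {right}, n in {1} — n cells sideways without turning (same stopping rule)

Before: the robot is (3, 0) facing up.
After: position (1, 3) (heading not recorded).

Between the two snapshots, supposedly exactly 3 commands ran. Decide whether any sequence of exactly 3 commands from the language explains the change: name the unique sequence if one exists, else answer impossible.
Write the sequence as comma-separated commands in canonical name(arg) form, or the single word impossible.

key: running back(2) before move(3) would end elsewhere — order is forced
begin: (3, 0) facing up
[1] after move(3): (3, 3) facing up
[2] after face(E): (3, 3) facing right
[3] after back(2): (1, 3) facing right
uniquely the one of 343 3-step routes that fits.

move(3), face(E), back(2)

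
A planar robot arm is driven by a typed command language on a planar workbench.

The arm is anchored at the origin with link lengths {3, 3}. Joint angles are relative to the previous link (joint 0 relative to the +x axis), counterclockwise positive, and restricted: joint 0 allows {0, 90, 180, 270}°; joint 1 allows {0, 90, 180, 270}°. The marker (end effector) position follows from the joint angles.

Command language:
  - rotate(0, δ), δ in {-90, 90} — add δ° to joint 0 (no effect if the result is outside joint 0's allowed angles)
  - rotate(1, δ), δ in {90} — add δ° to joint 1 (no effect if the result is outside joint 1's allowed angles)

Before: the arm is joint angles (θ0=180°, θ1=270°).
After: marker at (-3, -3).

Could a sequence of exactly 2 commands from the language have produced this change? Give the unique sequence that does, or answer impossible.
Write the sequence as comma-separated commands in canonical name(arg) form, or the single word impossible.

from: joint angles (θ0=180°, θ1=270°)
[1] after rotate(1, 90): joint angles (θ0=180°, θ1=0°)
[2] after rotate(1, 90): joint angles (θ0=180°, θ1=90°)
all 9 alternatives checked — unique.

rotate(1, 90), rotate(1, 90)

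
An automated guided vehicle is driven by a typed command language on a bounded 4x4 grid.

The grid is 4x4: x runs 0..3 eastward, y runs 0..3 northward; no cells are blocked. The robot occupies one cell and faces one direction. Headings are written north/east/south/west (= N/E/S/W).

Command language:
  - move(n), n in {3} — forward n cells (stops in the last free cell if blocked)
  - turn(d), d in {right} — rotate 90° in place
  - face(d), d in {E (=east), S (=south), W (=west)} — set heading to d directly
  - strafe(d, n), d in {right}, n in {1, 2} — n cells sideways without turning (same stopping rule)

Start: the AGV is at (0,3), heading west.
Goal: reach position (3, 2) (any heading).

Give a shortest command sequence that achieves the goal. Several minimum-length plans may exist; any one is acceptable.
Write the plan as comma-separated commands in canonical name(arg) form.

start: at (0,3), heading west
t=1 face(E) ⇒ at (0,3), heading east
t=2 move(3) ⇒ at (3,3), heading east
t=3 strafe(right, 1) ⇒ at (3,2), heading east
no 2-step plan works, so 3 is optimal.

face(E), move(3), strafe(right, 1)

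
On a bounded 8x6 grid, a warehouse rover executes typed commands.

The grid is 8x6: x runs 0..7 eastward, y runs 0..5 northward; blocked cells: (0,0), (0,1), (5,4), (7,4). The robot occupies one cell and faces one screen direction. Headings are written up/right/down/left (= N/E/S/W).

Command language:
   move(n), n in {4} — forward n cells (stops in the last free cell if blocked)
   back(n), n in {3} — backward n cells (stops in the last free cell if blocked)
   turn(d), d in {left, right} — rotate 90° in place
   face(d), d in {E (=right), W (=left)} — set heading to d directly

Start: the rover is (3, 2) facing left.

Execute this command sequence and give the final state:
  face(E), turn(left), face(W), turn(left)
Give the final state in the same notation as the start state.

begin: (3, 2) facing left
step 1 (face(E)): (3, 2) facing right
step 2 (turn(left)): (3, 2) facing up
step 3 (face(W)): (3, 2) facing left
step 4 (turn(left)): (3, 2) facing down

(3, 2) facing down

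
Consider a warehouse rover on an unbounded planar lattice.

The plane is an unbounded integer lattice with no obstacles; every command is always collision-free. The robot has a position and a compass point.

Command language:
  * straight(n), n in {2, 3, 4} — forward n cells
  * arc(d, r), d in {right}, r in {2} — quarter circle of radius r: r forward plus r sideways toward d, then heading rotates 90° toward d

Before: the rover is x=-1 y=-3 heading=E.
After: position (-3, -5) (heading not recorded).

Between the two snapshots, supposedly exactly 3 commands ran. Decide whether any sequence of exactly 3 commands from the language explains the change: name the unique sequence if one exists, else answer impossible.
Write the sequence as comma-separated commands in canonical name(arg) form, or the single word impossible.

arc(right, 2), arc(right, 2), arc(right, 2)

begin: x=-1 y=-3 heading=E
t=1 arc(right, 2) ⇒ x=1 y=-5 heading=S
t=2 arc(right, 2) ⇒ x=-1 y=-7 heading=W
t=3 arc(right, 2) ⇒ x=-3 y=-5 heading=N
no rival 3-sequence matches.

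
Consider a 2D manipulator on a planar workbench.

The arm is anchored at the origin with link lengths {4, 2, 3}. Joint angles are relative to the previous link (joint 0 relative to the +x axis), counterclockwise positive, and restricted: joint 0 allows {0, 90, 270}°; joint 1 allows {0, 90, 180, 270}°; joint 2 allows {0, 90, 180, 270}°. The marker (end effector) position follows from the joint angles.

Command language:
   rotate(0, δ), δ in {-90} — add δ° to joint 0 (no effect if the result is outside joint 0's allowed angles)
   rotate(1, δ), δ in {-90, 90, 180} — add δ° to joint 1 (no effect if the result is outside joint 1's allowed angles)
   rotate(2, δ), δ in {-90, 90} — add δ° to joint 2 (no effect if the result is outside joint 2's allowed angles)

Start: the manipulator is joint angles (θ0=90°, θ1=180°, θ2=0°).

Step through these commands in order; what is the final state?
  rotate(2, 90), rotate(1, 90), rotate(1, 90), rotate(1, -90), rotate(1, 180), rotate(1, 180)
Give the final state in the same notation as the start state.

joint angles (θ0=90°, θ1=270°, θ2=90°)

from: joint angles (θ0=90°, θ1=180°, θ2=0°)
1. rotate(2, 90) → joint angles (θ0=90°, θ1=180°, θ2=90°)
2. rotate(1, 90) → joint angles (θ0=90°, θ1=270°, θ2=90°)
3. rotate(1, 90) → joint angles (θ0=90°, θ1=0°, θ2=90°)
4. rotate(1, -90) → joint angles (θ0=90°, θ1=270°, θ2=90°)
5. rotate(1, 180) → joint angles (θ0=90°, θ1=90°, θ2=90°)
6. rotate(1, 180) → joint angles (θ0=90°, θ1=270°, θ2=90°)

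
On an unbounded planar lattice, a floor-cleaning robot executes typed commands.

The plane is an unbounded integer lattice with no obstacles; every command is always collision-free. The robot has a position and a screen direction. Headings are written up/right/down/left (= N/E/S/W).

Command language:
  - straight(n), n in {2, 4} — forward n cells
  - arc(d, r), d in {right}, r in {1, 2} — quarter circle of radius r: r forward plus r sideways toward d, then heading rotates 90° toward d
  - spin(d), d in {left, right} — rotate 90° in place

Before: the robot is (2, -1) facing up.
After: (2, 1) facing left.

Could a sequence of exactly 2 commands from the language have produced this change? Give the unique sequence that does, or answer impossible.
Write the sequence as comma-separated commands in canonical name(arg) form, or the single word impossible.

key: order matters: swapping straight(2) and spin(left) lands elsewhere
begin: (2, -1) facing up
t=1 straight(2) ⇒ (2, 1) facing up
t=2 spin(left) ⇒ (2, 1) facing left
all 36 alternatives checked — unique.

straight(2), spin(left)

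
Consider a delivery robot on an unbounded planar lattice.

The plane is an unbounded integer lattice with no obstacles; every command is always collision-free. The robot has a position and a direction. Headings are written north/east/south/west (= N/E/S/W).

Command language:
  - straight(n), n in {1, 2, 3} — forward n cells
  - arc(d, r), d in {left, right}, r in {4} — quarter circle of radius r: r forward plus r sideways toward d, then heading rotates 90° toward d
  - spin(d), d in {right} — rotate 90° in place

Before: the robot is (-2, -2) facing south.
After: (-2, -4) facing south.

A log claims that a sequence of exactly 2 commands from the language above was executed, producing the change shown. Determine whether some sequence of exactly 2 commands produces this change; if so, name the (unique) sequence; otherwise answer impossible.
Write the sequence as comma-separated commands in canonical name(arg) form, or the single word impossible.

straight(1), straight(1)

key: heading stays S — no command in the sequence turns
begin: (-2, -2) facing south
step 1 (straight(1)): (-2, -3) facing south
step 2 (straight(1)): (-2, -4) facing south
no rival 2-sequence matches.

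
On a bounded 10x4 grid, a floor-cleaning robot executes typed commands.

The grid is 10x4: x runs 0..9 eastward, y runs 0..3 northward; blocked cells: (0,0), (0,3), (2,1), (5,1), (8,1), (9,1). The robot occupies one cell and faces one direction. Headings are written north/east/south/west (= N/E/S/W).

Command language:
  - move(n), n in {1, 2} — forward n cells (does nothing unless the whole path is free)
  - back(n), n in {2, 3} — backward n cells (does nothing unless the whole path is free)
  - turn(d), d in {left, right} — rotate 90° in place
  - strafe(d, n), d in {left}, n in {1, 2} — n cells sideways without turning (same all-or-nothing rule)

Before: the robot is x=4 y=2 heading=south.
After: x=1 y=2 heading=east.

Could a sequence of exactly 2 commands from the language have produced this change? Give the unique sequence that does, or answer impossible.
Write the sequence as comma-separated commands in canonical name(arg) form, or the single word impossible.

turn(left), back(3)

key: order matters: swapping turn(left) and back(3) lands elsewhere
t0: x=4 y=2 heading=south
t=1 turn(left) ⇒ x=4 y=2 heading=east
t=2 back(3) ⇒ x=1 y=2 heading=east
no other 2-command option fits: unique.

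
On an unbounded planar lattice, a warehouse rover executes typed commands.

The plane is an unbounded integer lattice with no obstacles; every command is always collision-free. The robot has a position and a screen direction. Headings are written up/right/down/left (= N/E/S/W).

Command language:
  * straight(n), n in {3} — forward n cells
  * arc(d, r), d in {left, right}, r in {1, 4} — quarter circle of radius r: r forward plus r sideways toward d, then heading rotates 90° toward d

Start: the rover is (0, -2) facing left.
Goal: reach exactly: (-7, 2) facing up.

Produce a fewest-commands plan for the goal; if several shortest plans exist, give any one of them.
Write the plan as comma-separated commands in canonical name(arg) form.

start: (0, -2) facing left
1. straight(3) → (-3, -2) facing left
2. arc(right, 4) → (-7, 2) facing up
minimal: 2 command(s), checked below 2.

straight(3), arc(right, 4)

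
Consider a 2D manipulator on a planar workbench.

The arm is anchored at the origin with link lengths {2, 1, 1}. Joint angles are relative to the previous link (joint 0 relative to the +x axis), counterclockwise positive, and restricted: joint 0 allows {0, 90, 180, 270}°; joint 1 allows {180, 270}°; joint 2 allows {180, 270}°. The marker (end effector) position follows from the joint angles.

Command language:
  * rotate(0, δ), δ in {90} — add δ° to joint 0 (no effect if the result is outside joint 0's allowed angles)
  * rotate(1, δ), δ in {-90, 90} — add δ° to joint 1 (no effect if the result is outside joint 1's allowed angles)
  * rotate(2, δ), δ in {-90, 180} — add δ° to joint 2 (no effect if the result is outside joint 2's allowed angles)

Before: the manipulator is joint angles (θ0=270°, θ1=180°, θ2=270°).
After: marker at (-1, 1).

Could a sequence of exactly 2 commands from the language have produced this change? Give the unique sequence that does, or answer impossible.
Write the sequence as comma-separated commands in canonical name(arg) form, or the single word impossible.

from: joint angles (θ0=270°, θ1=180°, θ2=270°)
[1] after rotate(0, 90): joint angles (θ0=0°, θ1=180°, θ2=270°)
[2] after rotate(0, 90): joint angles (θ0=90°, θ1=180°, θ2=270°)
no rival 2-sequence matches.

rotate(0, 90), rotate(0, 90)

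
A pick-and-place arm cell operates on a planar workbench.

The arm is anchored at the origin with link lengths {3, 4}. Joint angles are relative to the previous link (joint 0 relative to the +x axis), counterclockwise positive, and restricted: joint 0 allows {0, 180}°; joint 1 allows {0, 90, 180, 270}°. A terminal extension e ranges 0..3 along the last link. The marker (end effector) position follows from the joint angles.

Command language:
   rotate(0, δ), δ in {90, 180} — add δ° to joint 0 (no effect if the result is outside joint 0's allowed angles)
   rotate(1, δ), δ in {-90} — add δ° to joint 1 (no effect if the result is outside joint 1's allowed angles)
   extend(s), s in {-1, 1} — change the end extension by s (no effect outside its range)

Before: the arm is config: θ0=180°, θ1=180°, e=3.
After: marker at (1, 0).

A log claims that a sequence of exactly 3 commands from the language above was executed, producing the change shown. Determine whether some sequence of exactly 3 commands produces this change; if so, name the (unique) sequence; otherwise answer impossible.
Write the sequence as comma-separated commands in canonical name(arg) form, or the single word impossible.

initial: config: θ0=180°, θ1=180°, e=3
t=1 extend(-1) ⇒ config: θ0=180°, θ1=180°, e=2
t=2 extend(-1) ⇒ config: θ0=180°, θ1=180°, e=1
t=3 extend(-1) ⇒ config: θ0=180°, θ1=180°, e=0
no other 3-command option fits: unique.

extend(-1), extend(-1), extend(-1)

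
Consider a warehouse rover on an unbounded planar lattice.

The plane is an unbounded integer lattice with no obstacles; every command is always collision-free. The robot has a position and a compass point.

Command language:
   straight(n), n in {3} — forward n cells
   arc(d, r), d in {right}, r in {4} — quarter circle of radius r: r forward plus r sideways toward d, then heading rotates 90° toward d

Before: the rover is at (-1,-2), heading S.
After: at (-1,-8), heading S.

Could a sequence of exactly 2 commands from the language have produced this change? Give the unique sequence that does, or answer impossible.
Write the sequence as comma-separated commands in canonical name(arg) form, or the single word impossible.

key: still facing S at the end — nothing in the sequence rotates
t0: at (-1,-2), heading S
1. straight(3) → at (-1,-5), heading S
2. straight(3) → at (-1,-8), heading S
all 4 alternatives checked — unique.

straight(3), straight(3)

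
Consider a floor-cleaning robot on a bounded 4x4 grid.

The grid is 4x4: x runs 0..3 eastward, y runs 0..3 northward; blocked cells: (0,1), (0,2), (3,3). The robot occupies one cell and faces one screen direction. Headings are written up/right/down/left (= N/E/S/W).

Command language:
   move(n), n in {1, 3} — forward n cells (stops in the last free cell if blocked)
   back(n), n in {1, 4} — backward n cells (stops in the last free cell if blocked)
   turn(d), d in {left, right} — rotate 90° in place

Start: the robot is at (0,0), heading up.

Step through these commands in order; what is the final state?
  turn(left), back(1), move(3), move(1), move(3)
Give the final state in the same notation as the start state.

t0: at (0,0), heading up
[1] after turn(left): at (0,0), heading left
[2] after back(1): at (1,0), heading left
[3] after move(3): at (0,0), heading left
[4] after move(1): at (0,0), heading left
[5] after move(3): at (0,0), heading left

at (0,0), heading left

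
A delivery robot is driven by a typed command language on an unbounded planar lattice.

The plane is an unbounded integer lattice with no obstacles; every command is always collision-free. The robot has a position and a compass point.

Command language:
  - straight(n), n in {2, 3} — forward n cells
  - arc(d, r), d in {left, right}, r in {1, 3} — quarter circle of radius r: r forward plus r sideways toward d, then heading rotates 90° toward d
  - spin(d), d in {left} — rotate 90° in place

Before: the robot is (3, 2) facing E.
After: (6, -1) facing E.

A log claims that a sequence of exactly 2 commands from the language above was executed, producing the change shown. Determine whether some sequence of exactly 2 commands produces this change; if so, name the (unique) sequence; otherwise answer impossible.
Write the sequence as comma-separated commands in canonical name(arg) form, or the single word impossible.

arc(right, 3), spin(left)

key: running spin(left) before arc(right, 3) would end elsewhere — order is forced
begin: (3, 2) facing E
1. arc(right, 3) → (6, -1) facing S
2. spin(left) → (6, -1) facing E
no other 2-command option fits: unique.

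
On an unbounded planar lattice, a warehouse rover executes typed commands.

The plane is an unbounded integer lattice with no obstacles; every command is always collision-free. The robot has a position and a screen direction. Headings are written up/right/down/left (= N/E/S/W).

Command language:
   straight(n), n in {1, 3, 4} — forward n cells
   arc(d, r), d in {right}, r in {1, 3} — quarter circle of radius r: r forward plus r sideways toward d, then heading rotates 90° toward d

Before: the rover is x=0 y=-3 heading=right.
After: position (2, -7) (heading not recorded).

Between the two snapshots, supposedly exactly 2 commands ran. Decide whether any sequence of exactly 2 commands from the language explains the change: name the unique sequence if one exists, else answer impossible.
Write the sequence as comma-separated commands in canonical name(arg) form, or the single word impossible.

key: running arc(right, 1) before arc(right, 3) would end elsewhere — order is forced
start: x=0 y=-3 heading=right
step 1 (arc(right, 3)): x=3 y=-6 heading=down
step 2 (arc(right, 1)): x=2 y=-7 heading=left
uniquely the one of 25 2-step routes that fits.

arc(right, 3), arc(right, 1)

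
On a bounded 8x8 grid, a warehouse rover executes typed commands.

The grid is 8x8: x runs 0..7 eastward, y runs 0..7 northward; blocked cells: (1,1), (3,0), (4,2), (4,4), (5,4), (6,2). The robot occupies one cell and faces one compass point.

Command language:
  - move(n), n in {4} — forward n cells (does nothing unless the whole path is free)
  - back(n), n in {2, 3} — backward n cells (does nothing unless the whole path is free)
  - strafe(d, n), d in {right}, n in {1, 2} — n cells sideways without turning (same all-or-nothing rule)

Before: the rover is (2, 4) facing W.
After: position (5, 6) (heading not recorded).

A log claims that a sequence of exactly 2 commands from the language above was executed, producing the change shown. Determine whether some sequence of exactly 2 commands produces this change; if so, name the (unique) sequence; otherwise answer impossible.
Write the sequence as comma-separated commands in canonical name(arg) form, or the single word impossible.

strafe(right, 2), back(3)

key: running back(3) before strafe(right, 2) would end elsewhere — order is forced
t0: (2, 4) facing W
[1] after strafe(right, 2): (2, 6) facing W
[2] after back(3): (5, 6) facing W
all 25 alternatives checked — unique.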